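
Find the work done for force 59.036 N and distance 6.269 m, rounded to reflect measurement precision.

work done = 59.036 N × 6.269 m = 370.096684 J.
59.036 has 5 significant figures; 6.269 has 4.
Division/multiplication keeps the fewest: 4 significant figures.
Rounded: 370.1 J.

370.1 J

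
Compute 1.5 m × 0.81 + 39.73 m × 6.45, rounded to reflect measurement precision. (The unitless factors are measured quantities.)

1.5 × 0.81 = 1.215 → 1.2 m (2 s.f., last digit at the 10^-1 place).
39.73 × 6.45 = 256.2585 → 256 m (3 s.f., last digit at the 10^0 place).
Sum: 257.4735 m; keep the coarser place, 10^0.
Result: 257 m.

257 m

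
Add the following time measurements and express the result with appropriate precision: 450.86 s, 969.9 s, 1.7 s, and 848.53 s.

450.86 s + 969.9 s + 1.7 s + 848.53 s = 2270.99 s.
Addition/subtraction keeps the fewest decimal places: 450.86 → 2 decimal places, 969.9 → 1 decimal place, 1.7 → 1 decimal place, 848.53 → 2 decimal places; limit is 1.
Rounded to 1 decimal place: 2271.0 s.

2271.0 s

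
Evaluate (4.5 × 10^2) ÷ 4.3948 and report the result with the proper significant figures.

1.0 × 10^2

(4.5 × 10^2) ÷ 4.3948 = 102.393738054…
Multiplication/division keeps the fewest significant figures: 4.5 × 10^2 → 2 s.f., 4.3948 → 5 s.f.; limit is 2.
Rounded to 2 significant figures: 1.0 × 10^2.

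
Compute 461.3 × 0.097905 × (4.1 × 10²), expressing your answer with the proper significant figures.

461.3 × 0.097905 × (4.1 × 10²) = 18517.066365
Multiplication/division keeps the fewest significant figures: 461.3 → 4 s.f., 0.097905 → 5 s.f., 4.1 × 10² → 2 s.f.; limit is 2.
Rounded to 2 significant figures: 1.9 × 10⁴.

1.9 × 10⁴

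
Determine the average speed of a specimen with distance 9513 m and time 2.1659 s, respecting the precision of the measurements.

4392 m/s

average speed = 9513 m ÷ 2.1659 s = 4392.16953691… m/s.
9513 has 4 significant figures; 2.1659 has 5.
Division/multiplication keeps the fewest: 4 significant figures.
Rounded: 4392 m/s.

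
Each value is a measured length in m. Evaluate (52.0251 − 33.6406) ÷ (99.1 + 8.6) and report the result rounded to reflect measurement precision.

0.1707

52.0251 − 33.6406 = 18.3845, limited to 4 d.p. → 6 s.f.; 99.1 + 8.6 = 107.7, limited to 1 d.p. → 4 s.f.
Carrying full precision, 18.3845 ÷ 107.7 = 0.170701021356…; keep min(6, 4) = 4 s.f.
Rounded to 4 significant figures: 0.1707.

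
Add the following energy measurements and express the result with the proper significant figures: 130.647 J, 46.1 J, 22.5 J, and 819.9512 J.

130.647 J + 46.1 J + 22.5 J + 819.9512 J = 1019.1982 J.
Addition/subtraction keeps the fewest decimal places: 130.647 → 3 decimal places, 46.1 → 1 decimal place, 22.5 → 1 decimal place, 819.9512 → 4 decimal places; limit is 1.
Rounded to 1 decimal place: 1019.2 J.

1019.2 J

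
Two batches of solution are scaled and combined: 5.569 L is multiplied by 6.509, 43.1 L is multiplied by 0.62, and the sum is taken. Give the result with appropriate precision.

5.569 × 6.509 = 36.248621 → 36.25 L (4 s.f., last digit at the 10^-2 place).
43.1 × 0.62 = 26.722 → 27 L (2 s.f., last digit at the 10^0 place).
Sum: 62.970621 L; keep the coarser place, 10^0.
Result: 63 L.

63 L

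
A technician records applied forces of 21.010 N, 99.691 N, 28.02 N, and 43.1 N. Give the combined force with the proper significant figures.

21.010 N + 99.691 N + 28.02 N + 43.1 N = 191.821 N.
Addition/subtraction keeps the fewest decimal places: 21.010 → 3 decimal places, 99.691 → 3 decimal places, 28.02 → 2 decimal places, 43.1 → 1 decimal place; limit is 1.
Rounded to 1 decimal place: 191.8 N.

191.8 N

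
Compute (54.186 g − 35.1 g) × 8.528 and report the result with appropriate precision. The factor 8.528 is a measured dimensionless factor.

163 g

54.186 g − 35.1 g = 19.086 g; the difference is limited to 1 decimal place (3 s.f.).
Carrying full precision, 19.086 × 8.528 = 162.765408 g; 8.528 has 4 s.f., so the result keeps min(3, 4) = 3 s.f.
Rounded to 3 significant figures: 163 g.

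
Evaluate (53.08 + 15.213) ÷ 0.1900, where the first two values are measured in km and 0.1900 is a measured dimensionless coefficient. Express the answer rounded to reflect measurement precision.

3.594 × 10^2 km

53.08 km + 15.213 km = 68.293 km; the sum is limited to 2 decimal places (4 s.f.).
Carrying full precision, 68.293 ÷ 0.1900 = 359.436842105… km; 0.1900 has 4 s.f., so the result keeps min(4, 4) = 4 s.f.
Rounded to 4 significant figures: 3.594 × 10^2 km.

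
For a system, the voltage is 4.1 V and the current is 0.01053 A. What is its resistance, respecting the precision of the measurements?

3.9 × 10^2 Ω

resistance = 4.1 V ÷ 0.01053 A = 389.363722697… Ω.
4.1 has 2 significant figures; 0.01053 has 4.
Division/multiplication keeps the fewest: 2 significant figures.
Rounded: 3.9 × 10^2 Ω.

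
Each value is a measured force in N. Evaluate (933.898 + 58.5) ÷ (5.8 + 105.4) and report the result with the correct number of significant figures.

933.898 + 58.5 = 992.398, limited to 1 d.p. → 4 s.f.; 5.8 + 105.4 = 111.2, limited to 1 d.p. → 4 s.f.
Carrying full precision, 992.398 ÷ 111.2 = 8.92444244604…; keep min(4, 4) = 4 s.f.
Rounded to 4 significant figures: 8.924.

8.924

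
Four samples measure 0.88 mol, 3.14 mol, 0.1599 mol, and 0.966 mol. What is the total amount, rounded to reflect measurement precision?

5.15 mol

0.88 mol + 3.14 mol + 0.1599 mol + 0.966 mol = 5.1459 mol.
Addition/subtraction keeps the fewest decimal places: 0.88 → 2 decimal places, 3.14 → 2 decimal places, 0.1599 → 4 decimal places, 0.966 → 3 decimal places; limit is 2.
Rounded to 2 decimal places: 5.15 mol.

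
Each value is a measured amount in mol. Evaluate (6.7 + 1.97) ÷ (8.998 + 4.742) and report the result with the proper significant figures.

0.63

6.7 + 1.97 = 8.67, limited to 1 d.p. → 2 s.f.; 8.998 + 4.742 = 13.740, limited to 3 d.p. → 5 s.f.
Carrying full precision, 8.67 ÷ 13.740 = 0.631004366812…; keep min(2, 5) = 2 s.f.
Rounded to 2 significant figures: 0.63.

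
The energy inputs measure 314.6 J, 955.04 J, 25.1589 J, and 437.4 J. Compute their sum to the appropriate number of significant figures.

1732.2 J

314.6 J + 955.04 J + 25.1589 J + 437.4 J = 1732.1989 J.
Addition/subtraction keeps the fewest decimal places: 314.6 → 1 decimal place, 955.04 → 2 decimal places, 25.1589 → 4 decimal places, 437.4 → 1 decimal place; limit is 1.
Rounded to 1 decimal place: 1732.2 J.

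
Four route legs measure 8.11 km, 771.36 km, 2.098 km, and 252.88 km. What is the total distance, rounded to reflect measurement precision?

8.11 km + 771.36 km + 2.098 km + 252.88 km = 1034.448 km.
Addition/subtraction keeps the fewest decimal places: 8.11 → 2 decimal places, 771.36 → 2 decimal places, 2.098 → 3 decimal places, 252.88 → 2 decimal places; limit is 2.
Rounded to 2 decimal places: 1034.45 km.

1034.45 km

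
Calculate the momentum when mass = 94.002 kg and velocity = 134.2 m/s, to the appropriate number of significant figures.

momentum = 94.002 kg × 134.2 m/s = 12615.0684 kg·m/s.
94.002 has 5 significant figures; 134.2 has 4.
Division/multiplication keeps the fewest: 4 significant figures.
Rounded: 1.262 × 10⁴ kg·m/s.

1.262 × 10⁴ kg·m/s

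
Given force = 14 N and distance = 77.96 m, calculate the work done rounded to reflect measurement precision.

work done = 14 N × 77.96 m = 1091.44 J.
14 has 2 significant figures; 77.96 has 4.
Division/multiplication keeps the fewest: 2 significant figures.
Rounded: 1.1 × 10³ J.

1.1 × 10³ J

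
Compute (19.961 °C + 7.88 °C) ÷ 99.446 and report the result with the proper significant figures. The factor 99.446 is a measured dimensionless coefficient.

19.961 °C + 7.88 °C = 27.841 °C; the sum is limited to 2 decimal places (4 s.f.).
Carrying full precision, 27.841 ÷ 99.446 = 0.279960983851… °C; 99.446 has 5 s.f., so the result keeps min(4, 5) = 4 s.f.
Rounded to 4 significant figures: 0.2800 °C.

0.2800 °C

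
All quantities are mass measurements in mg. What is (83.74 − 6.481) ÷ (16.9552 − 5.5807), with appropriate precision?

6.792

83.74 − 6.481 = 77.259, limited to 2 d.p. → 4 s.f.; 16.9552 − 5.5807 = 11.3745, limited to 4 d.p. → 6 s.f.
Carrying full precision, 77.259 ÷ 11.3745 = 6.79229856257…; keep min(4, 6) = 4 s.f.
Rounded to 4 significant figures: 6.792.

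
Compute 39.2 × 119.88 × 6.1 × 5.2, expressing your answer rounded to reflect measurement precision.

1.5 × 10^5

39.2 × 119.88 × 6.1 × 5.2 = 149061.66912
Multiplication/division keeps the fewest significant figures: 39.2 → 3 s.f., 119.88 → 5 s.f., 6.1 → 2 s.f., 5.2 → 2 s.f.; limit is 2.
Rounded to 2 significant figures: 1.5 × 10^5.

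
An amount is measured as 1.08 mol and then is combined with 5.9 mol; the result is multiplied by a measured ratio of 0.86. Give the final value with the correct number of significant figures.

1.08 mol + 5.9 mol = 6.98 mol; the sum is limited to 1 decimal place (2 s.f.).
Carrying full precision, 6.98 × 0.86 = 6.0028 mol; 0.86 has 2 s.f., so the result keeps min(2, 2) = 2 s.f.
Rounded to 2 significant figures: 6.0 mol.

6.0 mol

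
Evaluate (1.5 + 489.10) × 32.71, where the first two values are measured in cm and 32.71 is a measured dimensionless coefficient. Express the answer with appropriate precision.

1.605 × 10⁴ cm

1.5 cm + 489.10 cm = 490.60 cm; the sum is limited to 1 decimal place (4 s.f.).
Carrying full precision, 490.60 × 32.71 = 16047.526 cm; 32.71 has 4 s.f., so the result keeps min(4, 4) = 4 s.f.
Rounded to 4 significant figures: 1.605 × 10⁴ cm.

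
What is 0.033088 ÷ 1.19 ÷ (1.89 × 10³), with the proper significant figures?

0.033088 ÷ 1.19 ÷ (1.89 × 10³) = 0.0000147116624428…
Multiplication/division keeps the fewest significant figures: 0.033088 → 5 s.f., 1.19 → 3 s.f., 1.89 × 10³ → 3 s.f.; limit is 3.
Rounded to 3 significant figures: 1.47 × 10⁻⁵.

1.47 × 10⁻⁵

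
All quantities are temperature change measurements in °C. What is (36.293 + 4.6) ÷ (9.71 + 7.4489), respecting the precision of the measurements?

2.38

36.293 + 4.6 = 40.893, limited to 1 d.p. → 3 s.f.; 9.71 + 7.4489 = 17.1589, limited to 2 d.p. → 4 s.f.
Carrying full precision, 40.893 ÷ 17.1589 = 2.38319472693…; keep min(3, 4) = 3 s.f.
Rounded to 3 significant figures: 2.38.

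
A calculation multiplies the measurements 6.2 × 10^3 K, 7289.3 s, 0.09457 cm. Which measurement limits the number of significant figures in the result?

6.2 × 10^3 K

6.2 × 10^3 K → 2 s.f.; 7289.3 s → 5 s.f.; 0.09457 cm → 4 s.f.
The fewest is 2 significant figures, from 6.2 × 10^3 K.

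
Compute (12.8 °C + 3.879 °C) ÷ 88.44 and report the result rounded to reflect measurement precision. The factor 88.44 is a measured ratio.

0.189 °C

12.8 °C + 3.879 °C = 16.679 °C; the sum is limited to 1 decimal place (3 s.f.).
Carrying full precision, 16.679 ÷ 88.44 = 0.188591135233… °C; 88.44 has 4 s.f., so the result keeps min(3, 4) = 3 s.f.
Rounded to 3 significant figures: 0.189 °C.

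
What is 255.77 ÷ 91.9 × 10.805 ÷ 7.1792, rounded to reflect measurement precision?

4.19

255.77 ÷ 91.9 × 10.805 ÷ 7.1792 = 4.18873428146…
Multiplication/division keeps the fewest significant figures: 255.77 → 5 s.f., 91.9 → 3 s.f., 10.805 → 5 s.f., 7.1792 → 5 s.f.; limit is 3.
Rounded to 3 significant figures: 4.19.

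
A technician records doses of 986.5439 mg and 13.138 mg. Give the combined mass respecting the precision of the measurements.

986.5439 mg + 13.138 mg = 999.6819 mg.
Addition/subtraction keeps the fewest decimal places: 986.5439 → 4 decimal places, 13.138 → 3 decimal places; limit is 3.
Rounded to 3 decimal places: 999.682 mg.

999.682 mg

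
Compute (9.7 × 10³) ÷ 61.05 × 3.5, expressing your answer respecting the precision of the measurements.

5.6 × 10²

(9.7 × 10³) ÷ 61.05 × 3.5 = 556.101556102…
Multiplication/division keeps the fewest significant figures: 9.7 × 10³ → 2 s.f., 61.05 → 4 s.f., 3.5 → 2 s.f.; limit is 2.
Rounded to 2 significant figures: 5.6 × 10².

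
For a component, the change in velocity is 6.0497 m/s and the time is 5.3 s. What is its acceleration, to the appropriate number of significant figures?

1.1 m/s²

acceleration = 6.0497 m/s ÷ 5.3 s = 1.14145283019… m/s².
6.0497 has 5 significant figures; 5.3 has 2.
Division/multiplication keeps the fewest: 2 significant figures.
Rounded: 1.1 m/s².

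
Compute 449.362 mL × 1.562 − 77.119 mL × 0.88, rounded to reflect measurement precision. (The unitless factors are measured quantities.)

449.362 × 1.562 = 701.903444 → 701.9 mL (4 s.f., last digit at the 10^-1 place).
77.119 × 0.88 = 67.86472 → 68 mL (2 s.f., last digit at the 10^0 place).
Difference: 634.038724 mL; keep the coarser place, 10^0.
Result: 634 mL.

634 mL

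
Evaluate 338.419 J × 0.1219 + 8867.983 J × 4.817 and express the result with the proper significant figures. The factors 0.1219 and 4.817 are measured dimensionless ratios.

4.276 × 10⁴ J

338.419 × 0.1219 = 41.2532761 → 41.25 J (4 s.f., last digit at the 10^-2 place).
8867.983 × 4.817 = 42717.074111 → 4.272 × 10⁴ J (4 s.f., last digit at the 10^1 place).
Sum: 42758.3273871 J; keep the coarser place, 10^1.
Result: 4.276 × 10⁴ J.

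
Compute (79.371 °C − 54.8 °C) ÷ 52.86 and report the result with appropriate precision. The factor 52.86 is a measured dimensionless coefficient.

79.371 °C − 54.8 °C = 24.571 °C; the difference is limited to 1 decimal place (3 s.f.).
Carrying full precision, 24.571 ÷ 52.86 = 0.464831630723… °C; 52.86 has 4 s.f., so the result keeps min(3, 4) = 3 s.f.
Rounded to 3 significant figures: 0.465 °C.

0.465 °C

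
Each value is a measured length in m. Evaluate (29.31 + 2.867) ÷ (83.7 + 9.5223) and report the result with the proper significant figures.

0.345

29.31 + 2.867 = 32.177, limited to 2 d.p. → 4 s.f.; 83.7 + 9.5223 = 93.2223, limited to 1 d.p. → 3 s.f.
Carrying full precision, 32.177 ÷ 93.2223 = 0.345164193546…; keep min(4, 3) = 3 s.f.
Rounded to 3 significant figures: 0.345.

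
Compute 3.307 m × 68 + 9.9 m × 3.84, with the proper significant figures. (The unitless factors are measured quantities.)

2.6 × 10² m

3.307 × 68 = 224.876 → 2.2 × 10² m (2 s.f., last digit at the 10^1 place).
9.9 × 3.84 = 38.016 → 38 m (2 s.f., last digit at the 10^0 place).
Sum: 262.892 m; keep the coarser place, 10^1.
Result: 2.6 × 10² m.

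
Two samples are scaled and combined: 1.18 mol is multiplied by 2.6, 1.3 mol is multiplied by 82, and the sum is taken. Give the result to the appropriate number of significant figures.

1.1 × 10^2 mol

1.18 × 2.6 = 3.068 → 3.1 mol (2 s.f., last digit at the 10^-1 place).
1.3 × 82 = 106.6 → 1.1 × 10^2 mol (2 s.f., last digit at the 10^1 place).
Sum: 109.668 mol; keep the coarser place, 10^1.
Result: 1.1 × 10^2 mol.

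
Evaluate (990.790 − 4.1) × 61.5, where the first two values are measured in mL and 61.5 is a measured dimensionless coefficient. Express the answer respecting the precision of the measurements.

6.07 × 10⁴ mL

990.790 mL − 4.1 mL = 986.690 mL; the difference is limited to 1 decimal place (4 s.f.).
Carrying full precision, 986.690 × 61.5 = 60681.435 mL; 61.5 has 3 s.f., so the result keeps min(4, 3) = 3 s.f.
Rounded to 3 significant figures: 6.07 × 10⁴ mL.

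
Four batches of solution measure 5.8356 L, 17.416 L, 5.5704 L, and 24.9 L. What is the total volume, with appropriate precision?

53.7 L

5.8356 L + 17.416 L + 5.5704 L + 24.9 L = 53.7220 L.
Addition/subtraction keeps the fewest decimal places: 5.8356 → 4 decimal places, 17.416 → 3 decimal places, 5.5704 → 4 decimal places, 24.9 → 1 decimal place; limit is 1.
Rounded to 1 decimal place: 53.7 L.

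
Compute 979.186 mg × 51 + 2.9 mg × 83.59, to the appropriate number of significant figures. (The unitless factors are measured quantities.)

5.0 × 10⁴ mg

979.186 × 51 = 49938.486 → 5.0 × 10⁴ mg (2 s.f., last digit at the 10^3 place).
2.9 × 83.59 = 242.411 → 2.4 × 10² mg (2 s.f., last digit at the 10^1 place).
Sum: 50180.897 mg; keep the coarser place, 10^3.
Result: 5.0 × 10⁴ mg.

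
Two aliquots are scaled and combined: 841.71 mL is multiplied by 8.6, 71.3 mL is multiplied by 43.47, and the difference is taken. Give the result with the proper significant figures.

4.1 × 10³ mL

841.71 × 8.6 = 7238.706 → 7.2 × 10³ mL (2 s.f., last digit at the 10^2 place).
71.3 × 43.47 = 3099.411 → 3.10 × 10³ mL (3 s.f., last digit at the 10^1 place).
Difference: 4139.295 mL; keep the coarser place, 10^2.
Result: 4.1 × 10³ mL.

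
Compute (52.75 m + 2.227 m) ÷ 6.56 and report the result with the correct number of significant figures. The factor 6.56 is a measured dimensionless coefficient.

52.75 m + 2.227 m = 54.977 m; the sum is limited to 2 decimal places (4 s.f.).
Carrying full precision, 54.977 ÷ 6.56 = 8.3806402439… m; 6.56 has 3 s.f., so the result keeps min(4, 3) = 3 s.f.
Rounded to 3 significant figures: 8.38 m.

8.38 m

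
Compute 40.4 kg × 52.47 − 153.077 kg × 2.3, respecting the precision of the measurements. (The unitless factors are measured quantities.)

40.4 × 52.47 = 2119.788 → 2.12 × 10³ kg (3 s.f., last digit at the 10^1 place).
153.077 × 2.3 = 352.0771 → 3.5 × 10² kg (2 s.f., last digit at the 10^1 place).
Difference: 1767.7109 kg; keep the coarser place, 10^1.
Result: 1.77 × 10³ kg.

1.77 × 10³ kg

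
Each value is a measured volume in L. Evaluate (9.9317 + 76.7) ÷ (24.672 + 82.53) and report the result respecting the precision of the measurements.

9.9317 + 76.7 = 86.6317, limited to 1 d.p. → 3 s.f.; 24.672 + 82.53 = 107.202, limited to 2 d.p. → 5 s.f.
Carrying full precision, 86.6317 ÷ 107.202 = 0.808116453051…; keep min(3, 5) = 3 s.f.
Rounded to 3 significant figures: 0.808.

0.808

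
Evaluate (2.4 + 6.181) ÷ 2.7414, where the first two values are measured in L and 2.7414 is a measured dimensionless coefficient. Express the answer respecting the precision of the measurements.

3.1 L

2.4 L + 6.181 L = 8.581 L; the sum is limited to 1 decimal place (2 s.f.).
Carrying full precision, 8.581 ÷ 2.7414 = 3.13015247684… L; 2.7414 has 5 s.f., so the result keeps min(2, 5) = 2 s.f.
Rounded to 2 significant figures: 3.1 L.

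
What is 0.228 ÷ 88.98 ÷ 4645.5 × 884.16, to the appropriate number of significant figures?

0.228 ÷ 88.98 ÷ 4645.5 × 884.16 = 0.000487686624278…
Multiplication/division keeps the fewest significant figures: 0.228 → 3 s.f., 88.98 → 4 s.f., 4645.5 → 5 s.f., 884.16 → 5 s.f.; limit is 3.
Rounded to 3 significant figures: 4.88 × 10⁻⁴.

4.88 × 10⁻⁴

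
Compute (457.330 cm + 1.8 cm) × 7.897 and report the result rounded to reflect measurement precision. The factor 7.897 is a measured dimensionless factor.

457.330 cm + 1.8 cm = 459.130 cm; the sum is limited to 1 decimal place (4 s.f.).
Carrying full precision, 459.130 × 7.897 = 3625.74961 cm; 7.897 has 4 s.f., so the result keeps min(4, 4) = 4 s.f.
Rounded to 4 significant figures: 3626 cm.

3626 cm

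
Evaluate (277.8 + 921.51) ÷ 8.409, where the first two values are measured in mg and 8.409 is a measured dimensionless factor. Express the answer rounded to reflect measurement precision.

142.6 mg

277.8 mg + 921.51 mg = 1199.31 mg; the sum is limited to 1 decimal place (5 s.f.).
Carrying full precision, 1199.31 ÷ 8.409 = 142.62219051… mg; 8.409 has 4 s.f., so the result keeps min(5, 4) = 4 s.f.
Rounded to 4 significant figures: 142.6 mg.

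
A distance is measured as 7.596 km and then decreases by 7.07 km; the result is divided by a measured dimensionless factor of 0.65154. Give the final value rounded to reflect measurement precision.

7.596 km − 7.07 km = 0.526 km; the difference is limited to 2 decimal places (2 s.f.).
Carrying full precision, 0.526 ÷ 0.65154 = 0.807318046475… km; 0.65154 has 5 s.f., so the result keeps min(2, 5) = 2 s.f.
Rounded to 2 significant figures: 8.1 × 10^-1 km.

8.1 × 10^-1 km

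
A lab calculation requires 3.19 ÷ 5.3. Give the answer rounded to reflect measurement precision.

3.19 ÷ 5.3 = 0.601886792453…
Multiplication/division keeps the fewest significant figures: 3.19 → 3 s.f., 5.3 → 2 s.f.; limit is 2.
Rounded to 2 significant figures: 0.60.

0.60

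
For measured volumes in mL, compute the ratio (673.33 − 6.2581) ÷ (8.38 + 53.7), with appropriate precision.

673.33 − 6.2581 = 667.0719, limited to 2 d.p. → 5 s.f.; 8.38 + 53.7 = 62.08, limited to 1 d.p. → 3 s.f.
Carrying full precision, 667.0719 ÷ 62.08 = 10.7453592139…; keep min(5, 3) = 3 s.f.
Rounded to 3 significant figures: 10.7.

10.7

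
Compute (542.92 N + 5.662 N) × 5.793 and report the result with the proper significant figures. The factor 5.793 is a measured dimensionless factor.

3178 N

542.92 N + 5.662 N = 548.582 N; the sum is limited to 2 decimal places (5 s.f.).
Carrying full precision, 548.582 × 5.793 = 3177.935526 N; 5.793 has 4 s.f., so the result keeps min(5, 4) = 4 s.f.
Rounded to 4 significant figures: 3178 N.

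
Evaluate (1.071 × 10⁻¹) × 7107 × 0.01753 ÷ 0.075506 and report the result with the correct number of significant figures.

(1.071 × 10⁻¹) × 7107 × 0.01753 ÷ 0.075506 = 176.716148929…
Multiplication/division keeps the fewest significant figures: 1.071 × 10⁻¹ → 4 s.f., 7107 → 4 s.f., 0.01753 → 4 s.f., 0.075506 → 5 s.f.; limit is 4.
Rounded to 4 significant figures: 176.7.

176.7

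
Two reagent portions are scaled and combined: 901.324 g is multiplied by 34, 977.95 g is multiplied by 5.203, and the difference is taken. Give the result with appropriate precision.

901.324 × 34 = 30645.016 → 3.1 × 10^4 g (2 s.f., last digit at the 10^3 place).
977.95 × 5.203 = 5088.27385 → 5088 g (4 s.f., last digit at the 10^0 place).
Difference: 25556.74215 g; keep the coarser place, 10^3.
Result: 2.6 × 10^4 g.

2.6 × 10^4 g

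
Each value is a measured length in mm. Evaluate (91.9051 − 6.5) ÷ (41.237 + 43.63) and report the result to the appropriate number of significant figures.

1.01

91.9051 − 6.5 = 85.4051, limited to 1 d.p. → 3 s.f.; 41.237 + 43.63 = 84.867, limited to 2 d.p. → 4 s.f.
Carrying full precision, 85.4051 ÷ 84.867 = 1.00634050927…; keep min(3, 4) = 3 s.f.
Rounded to 3 significant figures: 1.01.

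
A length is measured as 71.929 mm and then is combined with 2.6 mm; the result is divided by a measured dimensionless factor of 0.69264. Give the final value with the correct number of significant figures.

71.929 mm + 2.6 mm = 74.529 mm; the sum is limited to 1 decimal place (3 s.f.).
Carrying full precision, 74.529 ÷ 0.69264 = 107.601351351… mm; 0.69264 has 5 s.f., so the result keeps min(3, 5) = 3 s.f.
Rounded to 3 significant figures: 108 mm.

108 mm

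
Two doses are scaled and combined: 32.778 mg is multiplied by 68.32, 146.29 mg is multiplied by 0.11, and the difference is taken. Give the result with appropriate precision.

32.778 × 68.32 = 2239.39296 → 2239 mg (4 s.f., last digit at the 10^0 place).
146.29 × 0.11 = 16.0919 → 16 mg (2 s.f., last digit at the 10^0 place).
Difference: 2223.30106 mg; keep the coarser place, 10^0.
Result: 2223 mg.

2223 mg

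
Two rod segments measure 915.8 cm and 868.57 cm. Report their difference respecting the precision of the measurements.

915.8 cm − 868.57 cm = 47.23 cm.
Addition/subtraction keeps the fewest decimal places: 915.8 → 1 decimal place, 868.57 → 2 decimal places; limit is 1.
Rounded to 1 decimal place: 47.2 cm.

47.2 cm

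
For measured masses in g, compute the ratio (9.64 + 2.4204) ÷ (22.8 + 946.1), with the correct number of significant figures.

9.64 + 2.4204 = 12.0604, limited to 2 d.p. → 4 s.f.; 22.8 + 946.1 = 968.9, limited to 1 d.p. → 4 s.f.
Carrying full precision, 12.0604 ÷ 968.9 = 0.0124475178037…; keep min(4, 4) = 4 s.f.
Rounded to 4 significant figures: 1.245 × 10⁻².

1.245 × 10⁻²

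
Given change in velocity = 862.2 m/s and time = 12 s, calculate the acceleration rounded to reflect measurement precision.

acceleration = 862.2 m/s ÷ 12 s = 71.85 m/s².
862.2 has 4 significant figures; 12 has 2.
Division/multiplication keeps the fewest: 2 significant figures.
Rounded: 72 m/s².

72 m/s²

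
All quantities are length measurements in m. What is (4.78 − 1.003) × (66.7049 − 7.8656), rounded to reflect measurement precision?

4.78 − 1.003 = 3.777, limited to 2 d.p. → 3 s.f.; 66.7049 − 7.8656 = 58.8393, limited to 4 d.p. → 6 s.f.
Carrying full precision, 3.777 × 58.8393 = 222.2360361; keep min(3, 6) = 3 s.f.
Rounded to 3 significant figures: 222 m².

222 m²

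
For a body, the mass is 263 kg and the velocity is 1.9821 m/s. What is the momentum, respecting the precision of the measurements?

521 kg·m/s

momentum = 263 kg × 1.9821 m/s = 521.2923 kg·m/s.
263 has 3 significant figures; 1.9821 has 5.
Division/multiplication keeps the fewest: 3 significant figures.
Rounded: 521 kg·m/s.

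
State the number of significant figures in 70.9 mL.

70.9: zeros between nonzero digits are significant.

3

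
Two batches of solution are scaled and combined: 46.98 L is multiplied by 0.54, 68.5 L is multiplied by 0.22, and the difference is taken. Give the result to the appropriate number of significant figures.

10. L

46.98 × 0.54 = 25.3692 → 25 L (2 s.f., last digit at the 10^0 place).
68.5 × 0.22 = 15.07 → 15 L (2 s.f., last digit at the 10^0 place).
Difference: 10.2992 L; keep the coarser place, 10^0.
Result: 10. L.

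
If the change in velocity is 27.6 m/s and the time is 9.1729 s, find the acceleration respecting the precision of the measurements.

acceleration = 27.6 m/s ÷ 9.1729 s = 3.00886306403… m/s².
27.6 has 3 significant figures; 9.1729 has 5.
Division/multiplication keeps the fewest: 3 significant figures.
Rounded: 3.01 m/s².

3.01 m/s²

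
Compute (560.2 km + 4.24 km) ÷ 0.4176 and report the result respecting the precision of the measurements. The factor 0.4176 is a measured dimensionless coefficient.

1352 km

560.2 km + 4.24 km = 564.44 km; the sum is limited to 1 decimal place (4 s.f.).
Carrying full precision, 564.44 ÷ 0.4176 = 1351.62835249… km; 0.4176 has 4 s.f., so the result keeps min(4, 4) = 4 s.f.
Rounded to 4 significant figures: 1352 km.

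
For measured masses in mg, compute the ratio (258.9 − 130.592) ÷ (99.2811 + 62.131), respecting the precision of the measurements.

258.9 − 130.592 = 128.308, limited to 1 d.p. → 4 s.f.; 99.2811 + 62.131 = 161.4121, limited to 3 d.p. → 6 s.f.
Carrying full precision, 128.308 ÷ 161.4121 = 0.794909427484…; keep min(4, 6) = 4 s.f.
Rounded to 4 significant figures: 0.7949.

0.7949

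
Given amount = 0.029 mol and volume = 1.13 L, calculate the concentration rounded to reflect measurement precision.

2.6 × 10^-2 mol/L

concentration = 0.029 mol ÷ 1.13 L = 0.0256637168142… mol/L.
0.029 has 2 significant figures; 1.13 has 3.
Division/multiplication keeps the fewest: 2 significant figures.
Rounded: 2.6 × 10^-2 mol/L.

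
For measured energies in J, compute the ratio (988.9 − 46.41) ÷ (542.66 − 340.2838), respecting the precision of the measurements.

988.9 − 46.41 = 942.49, limited to 1 d.p. → 4 s.f.; 542.66 − 340.2838 = 202.3762, limited to 2 d.p. → 5 s.f.
Carrying full precision, 942.49 ÷ 202.3762 = 4.65711877187…; keep min(4, 5) = 4 s.f.
Rounded to 4 significant figures: 4.657.

4.657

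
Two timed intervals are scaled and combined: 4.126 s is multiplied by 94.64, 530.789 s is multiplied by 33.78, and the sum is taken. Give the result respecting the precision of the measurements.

1.832 × 10⁴ s

4.126 × 94.64 = 390.48464 → 3.905 × 10² s (4 s.f., last digit at the 10^-1 place).
530.789 × 33.78 = 17930.05242 → 1.793 × 10⁴ s (4 s.f., last digit at the 10^1 place).
Sum: 18320.53706 s; keep the coarser place, 10^1.
Result: 1.832 × 10⁴ s.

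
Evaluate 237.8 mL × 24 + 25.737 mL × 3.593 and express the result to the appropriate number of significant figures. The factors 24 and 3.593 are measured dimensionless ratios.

5.8 × 10³ mL

237.8 × 24 = 5707.2 → 5.7 × 10³ mL (2 s.f., last digit at the 10^2 place).
25.737 × 3.593 = 92.473041 → 92.47 mL (4 s.f., last digit at the 10^-2 place).
Sum: 5799.673041 mL; keep the coarser place, 10^2.
Result: 5.8 × 10³ mL.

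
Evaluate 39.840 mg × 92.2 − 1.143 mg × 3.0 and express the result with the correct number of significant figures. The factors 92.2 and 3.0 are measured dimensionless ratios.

39.840 × 92.2 = 3673.248 → 3.67 × 10³ mg (3 s.f., last digit at the 10^1 place).
1.143 × 3.0 = 3.429 → 3.4 mg (2 s.f., last digit at the 10^-1 place).
Difference: 3669.819 mg; keep the coarser place, 10^1.
Result: 3.67 × 10³ mg.

3.67 × 10³ mg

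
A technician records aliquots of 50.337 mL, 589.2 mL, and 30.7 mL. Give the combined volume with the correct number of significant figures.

670.2 mL

50.337 mL + 589.2 mL + 30.7 mL = 670.237 mL.
Addition/subtraction keeps the fewest decimal places: 50.337 → 3 decimal places, 589.2 → 1 decimal place, 30.7 → 1 decimal place; limit is 1.
Rounded to 1 decimal place: 670.2 mL.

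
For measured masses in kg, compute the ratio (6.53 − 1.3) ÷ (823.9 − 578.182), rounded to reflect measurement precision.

6.53 − 1.3 = 5.23, limited to 1 d.p. → 2 s.f.; 823.9 − 578.182 = 245.718, limited to 1 d.p. → 4 s.f.
Carrying full precision, 5.23 ÷ 245.718 = 0.0212845619776…; keep min(2, 4) = 2 s.f.
Rounded to 2 significant figures: 0.021.

0.021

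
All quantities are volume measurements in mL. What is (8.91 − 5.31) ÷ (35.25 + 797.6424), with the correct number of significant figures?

0.00432

8.91 − 5.31 = 3.60, limited to 2 d.p. → 3 s.f.; 35.25 + 797.6424 = 832.8924, limited to 2 d.p. → 5 s.f.
Carrying full precision, 3.60 ÷ 832.8924 = 0.0043222870085…; keep min(3, 5) = 3 s.f.
Rounded to 3 significant figures: 0.00432.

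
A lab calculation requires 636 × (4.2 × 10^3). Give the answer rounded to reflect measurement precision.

2.7 × 10^6

636 × (4.2 × 10^3) = 2671200
Multiplication/division keeps the fewest significant figures: 636 → 3 s.f., 4.2 × 10^3 → 2 s.f.; limit is 2.
Rounded to 2 significant figures: 2.7 × 10^6.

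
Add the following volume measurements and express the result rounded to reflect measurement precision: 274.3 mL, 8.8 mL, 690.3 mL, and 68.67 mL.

274.3 mL + 8.8 mL + 690.3 mL + 68.67 mL = 1042.07 mL.
Addition/subtraction keeps the fewest decimal places: 274.3 → 1 decimal place, 8.8 → 1 decimal place, 690.3 → 1 decimal place, 68.67 → 2 decimal places; limit is 1.
Rounded to 1 decimal place: 1042.1 mL.

1042.1 mL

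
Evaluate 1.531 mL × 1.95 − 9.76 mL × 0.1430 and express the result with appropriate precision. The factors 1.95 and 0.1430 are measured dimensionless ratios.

1.531 × 1.95 = 2.98545 → 2.99 mL (3 s.f., last digit at the 10^-2 place).
9.76 × 0.1430 = 1.39568 → 1.40 mL (3 s.f., last digit at the 10^-2 place).
Difference: 1.58977 mL; keep the coarser place, 10^-2.
Result: 1.59 mL.

1.59 mL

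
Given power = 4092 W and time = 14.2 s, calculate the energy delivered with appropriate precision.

5.81 × 10^4 J

energy delivered = 4092 W × 14.2 s = 58106.4 J.
4092 has 4 significant figures; 14.2 has 3.
Division/multiplication keeps the fewest: 3 significant figures.
Rounded: 5.81 × 10^4 J.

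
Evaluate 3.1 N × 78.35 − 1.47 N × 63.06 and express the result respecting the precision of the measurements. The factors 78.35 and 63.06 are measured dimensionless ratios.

1.5 × 10² N

3.1 × 78.35 = 242.885 → 2.4 × 10² N (2 s.f., last digit at the 10^1 place).
1.47 × 63.06 = 92.6982 → 92.7 N (3 s.f., last digit at the 10^-1 place).
Difference: 150.1868 N; keep the coarser place, 10^1.
Result: 1.5 × 10² N.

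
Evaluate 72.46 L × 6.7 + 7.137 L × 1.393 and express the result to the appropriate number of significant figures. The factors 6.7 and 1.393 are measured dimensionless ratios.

5.0 × 10² L

72.46 × 6.7 = 485.482 → 4.9 × 10² L (2 s.f., last digit at the 10^1 place).
7.137 × 1.393 = 9.941841 → 9.942 L (4 s.f., last digit at the 10^-3 place).
Sum: 495.423841 L; keep the coarser place, 10^1.
Result: 5.0 × 10² L.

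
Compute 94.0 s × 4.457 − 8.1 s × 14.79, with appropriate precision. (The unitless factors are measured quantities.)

94.0 × 4.457 = 418.958 → 419 s (3 s.f., last digit at the 10^0 place).
8.1 × 14.79 = 119.799 → 1.2 × 10^2 s (2 s.f., last digit at the 10^1 place).
Difference: 299.159 s; keep the coarser place, 10^1.
Result: 3.0 × 10^2 s.

3.0 × 10^2 s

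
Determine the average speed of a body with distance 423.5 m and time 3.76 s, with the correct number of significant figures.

113 m/s

average speed = 423.5 m ÷ 3.76 s = 112.632978723… m/s.
423.5 has 4 significant figures; 3.76 has 3.
Division/multiplication keeps the fewest: 3 significant figures.
Rounded: 113 m/s.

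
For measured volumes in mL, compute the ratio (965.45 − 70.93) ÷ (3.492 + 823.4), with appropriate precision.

965.45 − 70.93 = 894.52, limited to 2 d.p. → 5 s.f.; 3.492 + 823.4 = 826.892, limited to 1 d.p. → 4 s.f.
Carrying full precision, 894.52 ÷ 826.892 = 1.0817857713…; keep min(5, 4) = 4 s.f.
Rounded to 4 significant figures: 1.082.

1.082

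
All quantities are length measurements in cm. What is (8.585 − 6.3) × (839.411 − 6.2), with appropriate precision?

1.9 × 10^3 cm²

8.585 − 6.3 = 2.285, limited to 1 d.p. → 2 s.f.; 839.411 − 6.2 = 833.211, limited to 1 d.p. → 4 s.f.
Carrying full precision, 2.285 × 833.211 = 1903.887135; keep min(2, 4) = 2 s.f.
Rounded to 2 significant figures: 1.9 × 10^3 cm².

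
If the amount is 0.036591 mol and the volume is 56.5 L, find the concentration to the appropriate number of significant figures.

concentration = 0.036591 mol ÷ 56.5 L = 0.000647628318584… mol/L.
0.036591 has 5 significant figures; 56.5 has 3.
Division/multiplication keeps the fewest: 3 significant figures.
Rounded: 6.48 × 10^-4 mol/L.

6.48 × 10^-4 mol/L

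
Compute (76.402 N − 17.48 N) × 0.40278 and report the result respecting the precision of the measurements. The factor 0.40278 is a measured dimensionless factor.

23.73 N

76.402 N − 17.48 N = 58.922 N; the difference is limited to 2 decimal places (4 s.f.).
Carrying full precision, 58.922 × 0.40278 = 23.73260316 N; 0.40278 has 5 s.f., so the result keeps min(4, 5) = 4 s.f.
Rounded to 4 significant figures: 23.73 N.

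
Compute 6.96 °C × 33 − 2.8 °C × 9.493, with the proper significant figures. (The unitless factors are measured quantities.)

6.96 × 33 = 229.68 → 2.3 × 10^2 °C (2 s.f., last digit at the 10^1 place).
2.8 × 9.493 = 26.5804 → 27 °C (2 s.f., last digit at the 10^0 place).
Difference: 203.0996 °C; keep the coarser place, 10^1.
Result: 2.0 × 10^2 °C.

2.0 × 10^2 °C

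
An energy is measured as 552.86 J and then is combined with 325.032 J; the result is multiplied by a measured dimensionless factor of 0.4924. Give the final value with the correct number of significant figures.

432.3 J

552.86 J + 325.032 J = 877.892 J; the sum is limited to 2 decimal places (5 s.f.).
Carrying full precision, 877.892 × 0.4924 = 432.2740208 J; 0.4924 has 4 s.f., so the result keeps min(5, 4) = 4 s.f.
Rounded to 4 significant figures: 432.3 J.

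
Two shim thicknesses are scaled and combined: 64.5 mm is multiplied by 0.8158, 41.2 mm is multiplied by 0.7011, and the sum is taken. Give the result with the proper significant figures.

64.5 × 0.8158 = 52.6191 → 52.6 mm (3 s.f., last digit at the 10^-1 place).
41.2 × 0.7011 = 28.88532 → 28.9 mm (3 s.f., last digit at the 10^-1 place).
Sum: 81.50442 mm; keep the coarser place, 10^-1.
Result: 81.5 mm.

81.5 mm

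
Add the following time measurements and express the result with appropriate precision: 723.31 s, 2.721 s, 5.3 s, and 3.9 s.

723.31 s + 2.721 s + 5.3 s + 3.9 s = 735.231 s.
Addition/subtraction keeps the fewest decimal places: 723.31 → 2 decimal places, 2.721 → 3 decimal places, 5.3 → 1 decimal place, 3.9 → 1 decimal place; limit is 1.
Rounded to 1 decimal place: 735.2 s.

735.2 s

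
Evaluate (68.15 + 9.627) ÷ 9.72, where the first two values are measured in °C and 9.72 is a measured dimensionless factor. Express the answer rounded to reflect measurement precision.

68.15 °C + 9.627 °C = 77.777 °C; the sum is limited to 2 decimal places (4 s.f.).
Carrying full precision, 77.777 ÷ 9.72 = 8.00174897119… °C; 9.72 has 3 s.f., so the result keeps min(4, 3) = 3 s.f.
Rounded to 3 significant figures: 8.00 °C.

8.00 °C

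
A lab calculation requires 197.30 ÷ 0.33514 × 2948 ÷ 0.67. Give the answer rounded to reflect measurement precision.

197.30 ÷ 0.33514 × 2948 ÷ 0.67 = 2590320.46309…
Multiplication/division keeps the fewest significant figures: 197.30 → 5 s.f., 0.33514 → 5 s.f., 2948 → 4 s.f., 0.67 → 2 s.f.; limit is 2.
Rounded to 2 significant figures: 2.6 × 10⁶.

2.6 × 10⁶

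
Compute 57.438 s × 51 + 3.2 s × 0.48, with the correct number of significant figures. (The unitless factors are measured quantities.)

57.438 × 51 = 2929.338 → 2.9 × 10^3 s (2 s.f., last digit at the 10^2 place).
3.2 × 0.48 = 1.536 → 1.5 s (2 s.f., last digit at the 10^-1 place).
Sum: 2930.874 s; keep the coarser place, 10^2.
Result: 2.9 × 10^3 s.

2.9 × 10^3 s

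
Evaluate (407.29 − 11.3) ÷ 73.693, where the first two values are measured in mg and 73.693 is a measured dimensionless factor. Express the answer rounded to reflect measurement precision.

407.29 mg − 11.3 mg = 395.99 mg; the difference is limited to 1 decimal place (4 s.f.).
Carrying full precision, 395.99 ÷ 73.693 = 5.37350901714… mg; 73.693 has 5 s.f., so the result keeps min(4, 5) = 4 s.f.
Rounded to 4 significant figures: 5.374 mg.

5.374 mg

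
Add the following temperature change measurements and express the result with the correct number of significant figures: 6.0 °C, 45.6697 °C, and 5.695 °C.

57.4 °C

6.0 °C + 45.6697 °C + 5.695 °C = 57.3647 °C.
Addition/subtraction keeps the fewest decimal places: 6.0 → 1 decimal place, 45.6697 → 4 decimal places, 5.695 → 3 decimal places; limit is 1.
Rounded to 1 decimal place: 57.4 °C.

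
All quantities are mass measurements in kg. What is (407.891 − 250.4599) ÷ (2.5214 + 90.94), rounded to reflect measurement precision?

1.684

407.891 − 250.4599 = 157.4311, limited to 3 d.p. → 6 s.f.; 2.5214 + 90.94 = 93.4614, limited to 2 d.p. → 4 s.f.
Carrying full precision, 157.4311 ÷ 93.4614 = 1.68445047902…; keep min(6, 4) = 4 s.f.
Rounded to 4 significant figures: 1.684.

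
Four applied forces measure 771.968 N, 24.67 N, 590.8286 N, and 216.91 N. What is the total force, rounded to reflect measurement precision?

771.968 N + 24.67 N + 590.8286 N + 216.91 N = 1604.3766 N.
Addition/subtraction keeps the fewest decimal places: 771.968 → 3 decimal places, 24.67 → 2 decimal places, 590.8286 → 4 decimal places, 216.91 → 2 decimal places; limit is 2.
Rounded to 2 decimal places: 1.60438 × 10^3 N.

1.60438 × 10^3 N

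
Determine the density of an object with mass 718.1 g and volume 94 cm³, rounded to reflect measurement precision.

density = 718.1 g ÷ 94 cm³ = 7.63936170213… g/cm³.
718.1 has 4 significant figures; 94 has 2.
Division/multiplication keeps the fewest: 2 significant figures.
Rounded: 7.6 g/cm³.

7.6 g/cm³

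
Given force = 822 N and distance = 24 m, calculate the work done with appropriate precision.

2.0 × 10^4 J

work done = 822 N × 24 m = 19728 J.
822 has 3 significant figures; 24 has 2.
Division/multiplication keeps the fewest: 2 significant figures.
Rounded: 2.0 × 10^4 J.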